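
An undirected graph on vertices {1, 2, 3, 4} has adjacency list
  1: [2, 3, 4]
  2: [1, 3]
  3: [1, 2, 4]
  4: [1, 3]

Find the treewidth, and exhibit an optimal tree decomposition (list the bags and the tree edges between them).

Treewidth 2.
One such decomposition:
Bags: B1 = {1, 3, 4}  B2 = {1, 2, 3}
Tree: B1–B2

Each bag holds 3 vertices, so the decomposition has width 2, which upper-bounds the treewidth. For the lower bound, the 3 vertices {1, 2, 3} are pairwise adjacent, and any tree decomposition puts a clique entirely inside one bag — forcing width ≥ 2. Combining the bounds, tw(G) = 2.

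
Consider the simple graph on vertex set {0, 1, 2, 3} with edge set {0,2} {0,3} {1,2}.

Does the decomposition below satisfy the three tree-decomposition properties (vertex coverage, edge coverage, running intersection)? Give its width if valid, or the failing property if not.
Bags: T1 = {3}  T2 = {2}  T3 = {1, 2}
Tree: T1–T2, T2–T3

No — vertex 0 appears in no bag.

A tree decomposition must satisfy three properties: every vertex lies in some bag; for every edge, both endpoints lie together in some bag; and for every vertex, the bags containing it form a connected subtree. Here vertex 0 appears in no bag, so the decomposition is invalid.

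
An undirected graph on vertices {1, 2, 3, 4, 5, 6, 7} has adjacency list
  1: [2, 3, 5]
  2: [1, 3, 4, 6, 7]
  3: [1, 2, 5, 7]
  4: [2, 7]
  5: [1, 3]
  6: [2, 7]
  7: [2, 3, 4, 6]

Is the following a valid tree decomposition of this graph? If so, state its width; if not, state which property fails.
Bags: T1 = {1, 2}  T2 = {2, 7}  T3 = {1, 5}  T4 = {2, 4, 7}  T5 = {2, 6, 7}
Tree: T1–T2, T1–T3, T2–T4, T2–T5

No — vertex 3 appears in no bag.

A tree decomposition must satisfy three properties: every vertex lies in some bag; for every edge, both endpoints lie together in some bag; and for every vertex, the bags containing it form a connected subtree. Here vertex 3 appears in no bag, so the decomposition is invalid.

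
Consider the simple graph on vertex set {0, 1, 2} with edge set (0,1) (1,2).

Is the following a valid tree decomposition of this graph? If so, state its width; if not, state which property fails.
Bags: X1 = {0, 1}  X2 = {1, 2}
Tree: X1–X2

Yes; width 1.

Vertex coverage: the bags together contain {0, 1, 2}, the full vertex set. Edge coverage: each edge of G has both endpoints in at least one bag. Running intersection: for every vertex, the bags containing it form a connected subtree. All three properties hold, so this is a valid tree decomposition of width max|bag| − 1 = 1, and hence tw(G) ≤ 1.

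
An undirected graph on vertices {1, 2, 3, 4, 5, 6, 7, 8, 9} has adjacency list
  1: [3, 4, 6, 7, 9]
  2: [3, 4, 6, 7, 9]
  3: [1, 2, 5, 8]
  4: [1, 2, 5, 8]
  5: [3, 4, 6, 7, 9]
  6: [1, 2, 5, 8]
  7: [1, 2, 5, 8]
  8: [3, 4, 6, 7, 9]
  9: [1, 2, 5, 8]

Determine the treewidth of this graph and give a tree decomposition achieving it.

Treewidth 4.
One such decomposition:
Bags: B1 = {1, 2, 3, 5, 8}  B2 = {1, 2, 5, 6, 8}  B3 = {1, 2, 4, 5, 8}  B4 = {1, 2, 5, 8, 9}  B5 = {1, 2, 5, 7, 8}
Tree: B1–B2, B2–B3, B3–B4, B4–B5

The largest bag has 5 vertices, giving width 4; this decomposition certifies tw(G) ≤ 4. For the lower bound: the 5 vertex sets {1,3}, {2,6}, {4,5}, {8}, {9} are disjoint, each induces a connected subgraph, and every pair is joined by at least one edge of G. Contracting each set to a single vertex therefore yields K_{5} as a minor, and since treewidth is minor-monotone, tw(G) ≥ tw(K_{5}) = 4. The upper and lower bounds meet at 4, so that is the treewidth.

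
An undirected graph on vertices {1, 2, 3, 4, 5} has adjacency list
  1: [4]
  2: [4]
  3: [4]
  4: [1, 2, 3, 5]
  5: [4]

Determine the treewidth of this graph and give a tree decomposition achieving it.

Treewidth 1.
One such decomposition:
Bags: B1 = {1, 4}  B2 = {2, 4}  B3 = {4, 5}  B4 = {3, 4}
Tree: B1–B2, B1–B3, B2–B4

Each bag holds 2 vertices, so the decomposition has width 1, which upper-bounds the treewidth. G has an edge, so its treewidth is at least 1. Therefore the treewidth is 1.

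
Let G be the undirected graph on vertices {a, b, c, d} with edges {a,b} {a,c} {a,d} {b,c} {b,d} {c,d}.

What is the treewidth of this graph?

3

A width-3 tree decomposition is:
Bags: B1 = {a, b, c, d}
Tree: (single bag)
With just one bag of size 4, the width is 4 − 1 = 3, so tw(G) ≤ 3. For the lower bound, the 4 vertices {a, b, c, d} are pairwise adjacent, and any tree decomposition puts a clique entirely inside one bag — forcing width ≥ 3. The upper and lower bounds meet at 3, so that is the treewidth.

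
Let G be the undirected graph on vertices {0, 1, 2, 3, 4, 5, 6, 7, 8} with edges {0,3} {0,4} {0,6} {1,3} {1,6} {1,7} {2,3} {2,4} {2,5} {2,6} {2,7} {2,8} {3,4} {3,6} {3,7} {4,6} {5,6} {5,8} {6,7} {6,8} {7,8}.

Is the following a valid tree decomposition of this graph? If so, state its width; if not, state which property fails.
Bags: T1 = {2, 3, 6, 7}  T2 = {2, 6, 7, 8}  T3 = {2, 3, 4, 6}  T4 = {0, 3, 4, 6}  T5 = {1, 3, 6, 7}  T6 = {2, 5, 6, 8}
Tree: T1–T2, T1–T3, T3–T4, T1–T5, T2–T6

Yes; width 3.

Every vertex of G appears in some bag (union = {0, 1, 2, 3, 4, 5, 6, 7, 8}); every edge is covered by a bag; and for each vertex v the set of bags containing v is connected in the bag tree. The decomposition is therefore valid. The largest bag has 4 vertices, so the width is 3.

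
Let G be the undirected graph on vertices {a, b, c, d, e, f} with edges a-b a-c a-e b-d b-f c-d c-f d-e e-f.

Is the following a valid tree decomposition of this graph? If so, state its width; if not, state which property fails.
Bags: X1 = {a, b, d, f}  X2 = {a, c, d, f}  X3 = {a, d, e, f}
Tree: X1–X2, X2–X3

Yes; width 3.

Every vertex of G appears in some bag (union = {a, b, c, d, e, f}); every edge is covered by a bag; and for each vertex v the set of bags containing v is connected in the bag tree. The decomposition is therefore valid. The largest bag has 4 vertices, so the width is 3.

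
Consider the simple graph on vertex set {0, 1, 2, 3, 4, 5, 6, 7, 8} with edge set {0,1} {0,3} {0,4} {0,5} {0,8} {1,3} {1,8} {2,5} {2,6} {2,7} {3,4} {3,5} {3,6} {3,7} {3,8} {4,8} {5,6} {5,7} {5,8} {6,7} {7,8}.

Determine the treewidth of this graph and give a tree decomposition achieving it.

Treewidth 3.
One optimal decomposition is:
Bags: B1 = {3, 5, 7, 8}  B2 = {3, 5, 6, 7}  B3 = {2, 5, 6, 7}  B4 = {0, 3, 5, 8}  B5 = {0, 3, 4, 8}  B6 = {0, 1, 3, 8}
Tree: B1–B2, B2–B3, B1–B4, B4–B5, B4–B6

Each bag holds 4 vertices, so the decomposition has width 3, which upper-bounds the treewidth. On the other hand G contains the 4-clique {2, 5, 6, 7}. A clique must lie in a single bag of any decomposition, so no decomposition can have width below 3. Hence tw(G) = 3 exactly.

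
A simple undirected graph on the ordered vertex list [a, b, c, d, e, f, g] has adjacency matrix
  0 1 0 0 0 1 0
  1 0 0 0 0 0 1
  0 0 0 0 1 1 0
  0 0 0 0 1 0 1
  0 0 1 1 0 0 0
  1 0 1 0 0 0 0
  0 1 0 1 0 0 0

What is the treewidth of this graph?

2

A width-2 tree decomposition is:
Bags: B1 = {c, e, f}  B2 = {a, e, f}  B3 = {a, b, e}  B4 = {b, e, g}  B5 = {d, e, g}
Tree: B1–B2, B2–B3, B3–B4, B4–B5
Every bag has size at most 3, so the width is 3 − 1 = 2 and tw(G) ≤ 2. The edges e–c–f–a–b–g–d–e form a cycle, so G is not a tree and its treewidth is at least 2. Therefore the treewidth is 2.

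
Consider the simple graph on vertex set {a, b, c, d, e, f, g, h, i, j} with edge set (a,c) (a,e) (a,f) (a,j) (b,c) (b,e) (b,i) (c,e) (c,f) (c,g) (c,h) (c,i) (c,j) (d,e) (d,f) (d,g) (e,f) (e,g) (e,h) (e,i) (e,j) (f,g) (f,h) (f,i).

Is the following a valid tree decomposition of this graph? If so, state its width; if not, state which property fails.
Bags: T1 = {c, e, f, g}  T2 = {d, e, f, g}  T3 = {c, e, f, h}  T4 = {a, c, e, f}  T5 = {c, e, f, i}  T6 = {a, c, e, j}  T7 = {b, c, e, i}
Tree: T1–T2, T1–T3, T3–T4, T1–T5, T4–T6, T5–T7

Every vertex of G appears in some bag (union = {a, b, c, d, e, f, g, h, i, j}); every edge is covered by a bag; and for each vertex v the set of bags containing v is connected in the bag tree. The decomposition is therefore valid. The largest bag has 4 vertices, so the width is 3.

Yes; width 3.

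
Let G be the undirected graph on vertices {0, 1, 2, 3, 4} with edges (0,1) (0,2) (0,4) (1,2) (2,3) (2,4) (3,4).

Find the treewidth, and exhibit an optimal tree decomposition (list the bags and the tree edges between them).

Treewidth 2.
Bags: B1 = {0, 1, 2}  B2 = {0, 2, 4}  B3 = {2, 3, 4}
Tree: B1–B2, B2–B3

Each bag holds 3 vertices, so the decomposition has width 2, which upper-bounds the treewidth. On the other hand G contains the 3-clique {0, 1, 2}. A clique must lie in a single bag of any decomposition, so no decomposition can have width below 2. The upper and lower bounds meet at 2, so that is the treewidth.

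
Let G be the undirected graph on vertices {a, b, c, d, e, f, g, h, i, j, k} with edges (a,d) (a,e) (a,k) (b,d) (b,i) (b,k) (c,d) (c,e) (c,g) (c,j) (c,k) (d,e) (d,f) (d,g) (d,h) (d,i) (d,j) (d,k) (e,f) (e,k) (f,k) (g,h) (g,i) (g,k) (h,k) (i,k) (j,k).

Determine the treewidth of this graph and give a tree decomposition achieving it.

Every bag has size at most 4, so the width is 4 − 1 = 3 and tw(G) ≤ 3. For the lower bound, the 4 vertices {d, e, f, k} are pairwise adjacent, and any tree decomposition puts a clique entirely inside one bag — forcing width ≥ 3. Hence tw(G) = 3 exactly.

Treewidth 3.
One optimal decomposition is:
Bags: B1 = {d, g, i, k}  B2 = {c, d, g, k}  B3 = {c, d, e, k}  B4 = {d, e, f, k}  B5 = {b, d, i, k}  B6 = {a, d, e, k}  B7 = {c, d, j, k}  B8 = {d, g, h, k}
Tree: B1–B2, B2–B3, B3–B4, B1–B5, B4–B6, B3–B7, B2–B8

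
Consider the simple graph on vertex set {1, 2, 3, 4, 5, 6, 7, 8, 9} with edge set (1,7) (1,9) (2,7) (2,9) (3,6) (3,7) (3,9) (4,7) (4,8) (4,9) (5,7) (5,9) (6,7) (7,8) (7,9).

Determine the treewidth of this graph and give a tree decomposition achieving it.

Every bag has size at most 3, so the width is 3 − 1 = 2 and tw(G) ≤ 2. Conversely, {4, 7, 8} is a clique of size 3, and the vertices of any clique must share a bag in every tree decomposition; so some bag has ≥ 3 vertices and tw(G) ≥ 2. The upper and lower bounds meet at 2, so that is the treewidth.

Treewidth 2.
One optimal decomposition is:
Bags: B1 = {1, 7, 9}  B2 = {2, 7, 9}  B3 = {3, 7, 9}  B4 = {5, 7, 9}  B5 = {3, 6, 7}  B6 = {4, 7, 9}  B7 = {4, 7, 8}
Tree: B1–B2, B2–B3, B3–B4, B3–B5, B1–B6, B6–B7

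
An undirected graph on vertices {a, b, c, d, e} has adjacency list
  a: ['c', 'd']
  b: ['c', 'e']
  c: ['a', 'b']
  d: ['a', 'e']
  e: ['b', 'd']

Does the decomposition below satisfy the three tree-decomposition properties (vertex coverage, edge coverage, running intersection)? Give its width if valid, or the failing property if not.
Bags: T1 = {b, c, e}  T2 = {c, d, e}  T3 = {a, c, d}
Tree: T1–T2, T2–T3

Yes; width 2.

Vertex coverage: the bags together contain {a, b, c, d, e}, the full vertex set. Edge coverage: each edge of G has both endpoints in at least one bag. Running intersection: for every vertex, the bags containing it form a connected subtree. All three properties hold, so this is a valid tree decomposition of width max|bag| − 1 = 2, and hence tw(G) ≤ 2.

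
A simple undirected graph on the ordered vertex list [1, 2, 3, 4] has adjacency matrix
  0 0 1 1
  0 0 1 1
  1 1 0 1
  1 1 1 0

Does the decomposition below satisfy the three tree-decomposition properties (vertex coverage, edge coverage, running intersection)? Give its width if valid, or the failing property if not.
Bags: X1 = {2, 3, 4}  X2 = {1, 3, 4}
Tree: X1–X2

Vertex coverage: the bags together contain {1, 2, 3, 4}, the full vertex set. Edge coverage: each edge of G has both endpoints in at least one bag. Running intersection: for every vertex, the bags containing it form a connected subtree. All three properties hold, so this is a valid tree decomposition of width max|bag| − 1 = 2, and hence tw(G) ≤ 2.

Yes; width 2.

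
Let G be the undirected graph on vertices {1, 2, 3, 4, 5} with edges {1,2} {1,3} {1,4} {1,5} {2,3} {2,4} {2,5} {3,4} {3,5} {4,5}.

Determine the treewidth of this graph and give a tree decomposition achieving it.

Treewidth 4.
Bags: B1 = {1, 2, 3, 4, 5}
Tree: (single bag)

With just one bag of size 5, the width is 5 − 1 = 4, so tw(G) ≤ 4. On the other hand G contains the 5-clique {1, 2, 3, 4, 5}. A clique must lie in a single bag of any decomposition, so no decomposition can have width below 4. Therefore the treewidth is 4.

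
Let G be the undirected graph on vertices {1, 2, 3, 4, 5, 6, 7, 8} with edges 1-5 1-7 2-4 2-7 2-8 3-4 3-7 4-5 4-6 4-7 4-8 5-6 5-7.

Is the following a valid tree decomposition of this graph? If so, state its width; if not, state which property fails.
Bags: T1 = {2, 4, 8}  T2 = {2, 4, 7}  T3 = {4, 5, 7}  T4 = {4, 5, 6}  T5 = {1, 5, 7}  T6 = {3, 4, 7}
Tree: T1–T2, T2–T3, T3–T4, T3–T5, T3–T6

Yes; width 2.

Checking the three conditions: (i) the bags cover all of {1, 2, 3, 4, 5, 6, 7, 8}; (ii) for each edge, some bag contains both endpoints; (iii) the bags containing any fixed vertex form a subtree. All hold, so the decomposition is valid with width 3 − 1 = 2.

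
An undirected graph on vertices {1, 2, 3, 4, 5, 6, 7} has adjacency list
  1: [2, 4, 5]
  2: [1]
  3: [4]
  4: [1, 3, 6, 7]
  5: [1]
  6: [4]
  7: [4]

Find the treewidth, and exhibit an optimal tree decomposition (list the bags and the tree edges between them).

Each bag holds 2 vertices, so the decomposition has width 1, which upper-bounds the treewidth. G has an edge, so its treewidth is at least 1. Hence tw(G) = 1 exactly.

Treewidth 1.
One optimal decomposition is:
Bags: B1 = {1, 4}  B2 = {1, 2}  B3 = {1, 5}  B4 = {3, 4}  B5 = {4, 7}  B6 = {4, 6}
Tree: B1–B2, B2–B3, B1–B4, B4–B5, B4–B6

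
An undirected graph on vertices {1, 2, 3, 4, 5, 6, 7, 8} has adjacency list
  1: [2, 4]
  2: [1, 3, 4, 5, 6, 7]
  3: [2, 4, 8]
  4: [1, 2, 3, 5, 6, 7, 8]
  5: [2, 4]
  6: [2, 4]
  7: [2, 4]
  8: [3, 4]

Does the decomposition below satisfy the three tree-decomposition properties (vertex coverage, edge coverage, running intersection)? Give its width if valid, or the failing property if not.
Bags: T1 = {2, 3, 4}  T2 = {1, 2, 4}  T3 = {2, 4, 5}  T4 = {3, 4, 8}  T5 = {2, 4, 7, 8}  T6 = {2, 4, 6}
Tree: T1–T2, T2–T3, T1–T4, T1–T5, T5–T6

No — bags containing vertex 8 are not connected in the tree.

A tree decomposition must satisfy three properties: every vertex lies in some bag; for every edge, both endpoints lie together in some bag; and for every vertex, the bags containing it form a connected subtree. Here bags containing vertex 8 are not connected in the tree, so the decomposition is invalid.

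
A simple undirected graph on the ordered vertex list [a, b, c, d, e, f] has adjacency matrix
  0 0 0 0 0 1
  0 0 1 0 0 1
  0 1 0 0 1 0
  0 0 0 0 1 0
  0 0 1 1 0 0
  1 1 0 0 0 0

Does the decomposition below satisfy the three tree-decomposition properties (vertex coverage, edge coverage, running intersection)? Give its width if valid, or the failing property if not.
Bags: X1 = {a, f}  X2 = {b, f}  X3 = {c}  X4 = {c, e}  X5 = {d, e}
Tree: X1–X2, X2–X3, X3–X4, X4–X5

No — edge (b,c) lies in no bag.

A tree decomposition must satisfy three properties: every vertex lies in some bag; for every edge, both endpoints lie together in some bag; and for every vertex, the bags containing it form a connected subtree. Here edge (b,c) lies in no bag, so the decomposition is invalid.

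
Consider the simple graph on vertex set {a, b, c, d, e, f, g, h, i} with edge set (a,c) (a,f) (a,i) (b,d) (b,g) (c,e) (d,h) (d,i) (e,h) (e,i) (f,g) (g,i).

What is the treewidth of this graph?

3

A width-3 tree decomposition is:
Bags: B1 = {c, d, e, h}  B2 = {c, d, e, i}  B3 = {a, c, d, i}  B4 = {a, b, d, i}  B5 = {a, b, g, i}  B6 = {a, b, f, g}
Tree: B1–B2, B2–B3, B3–B4, B4–B5, B5–B6
The largest bag has 4 vertices, giving width 3; this decomposition certifies tw(G) ≤ 3. For the lower bound: the 4 vertex sets {c,e,h}, {d}, {i}, {a,b,f,g} are disjoint, each induces a connected subgraph, and every pair is joined by at least one edge of G. Contracting each set to a single vertex therefore yields K_{4} as a minor, and since treewidth is minor-monotone, tw(G) ≥ tw(K_{4}) = 3. The upper and lower bounds meet at 3, so that is the treewidth.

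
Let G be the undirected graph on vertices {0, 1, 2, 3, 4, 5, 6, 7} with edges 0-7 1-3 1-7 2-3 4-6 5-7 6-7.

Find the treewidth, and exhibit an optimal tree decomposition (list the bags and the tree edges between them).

Treewidth 1.
One optimal decomposition is:
Bags: B1 = {2, 3}  B2 = {1, 3}  B3 = {1, 7}  B4 = {0, 7}  B5 = {5, 7}  B6 = {6, 7}  B7 = {4, 6}
Tree: B1–B2, B2–B3, B3–B4, B3–B5, B4–B6, B6–B7

The largest bag has 2 vertices, giving width 1; this decomposition certifies tw(G) ≤ 1. Any graph with an edge has treewidth ≥ 1, and G has the edge 3–2. The upper and lower bounds meet at 1, so that is the treewidth.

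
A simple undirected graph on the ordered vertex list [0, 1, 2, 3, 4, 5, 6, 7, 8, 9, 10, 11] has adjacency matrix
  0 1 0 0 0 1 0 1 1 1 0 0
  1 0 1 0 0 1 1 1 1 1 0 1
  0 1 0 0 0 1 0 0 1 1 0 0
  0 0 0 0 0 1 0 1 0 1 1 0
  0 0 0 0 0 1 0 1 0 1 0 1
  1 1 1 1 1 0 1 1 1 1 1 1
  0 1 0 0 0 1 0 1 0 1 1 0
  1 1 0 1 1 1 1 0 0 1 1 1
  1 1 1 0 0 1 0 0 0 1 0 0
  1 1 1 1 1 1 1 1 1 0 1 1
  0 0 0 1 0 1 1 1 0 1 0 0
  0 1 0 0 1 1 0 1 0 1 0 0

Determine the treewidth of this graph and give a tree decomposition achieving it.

Treewidth 4.
One such decomposition:
Bags: B1 = {1, 5, 6, 7, 9}  B2 = {1, 5, 7, 9, 11}  B3 = {5, 6, 7, 9, 10}  B4 = {3, 5, 7, 9, 10}  B5 = {4, 5, 7, 9, 11}  B6 = {0, 1, 5, 7, 9}  B7 = {0, 1, 5, 8, 9}  B8 = {1, 2, 5, 8, 9}
Tree: B1–B2, B1–B3, B3–B4, B2–B5, B1–B6, B6–B7, B7–B8

Each bag holds 5 vertices, so the decomposition has width 4, which upper-bounds the treewidth. Conversely, {0, 1, 5, 8, 9} is a clique of size 5, and the vertices of any clique must share a bag in every tree decomposition; so some bag has ≥ 5 vertices and tw(G) ≥ 4. Therefore the treewidth is 4.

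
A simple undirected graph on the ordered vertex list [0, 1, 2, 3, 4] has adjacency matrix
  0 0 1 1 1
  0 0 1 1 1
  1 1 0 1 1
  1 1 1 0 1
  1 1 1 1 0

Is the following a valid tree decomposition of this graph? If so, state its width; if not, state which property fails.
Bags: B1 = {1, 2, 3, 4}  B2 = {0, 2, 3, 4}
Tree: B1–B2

Every vertex of G appears in some bag (union = {0, 1, 2, 3, 4}); every edge is covered by a bag; and for each vertex v the set of bags containing v is connected in the bag tree. The decomposition is therefore valid. The largest bag has 4 vertices, so the width is 3.

Yes; width 3.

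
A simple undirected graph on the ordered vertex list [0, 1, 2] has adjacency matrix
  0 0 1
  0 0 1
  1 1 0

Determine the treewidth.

A width-1 tree decomposition is:
Bags: B1 = {0, 2}  B2 = {1, 2}
Tree: B1–B2
The largest bag has 2 vertices, giving width 1; this decomposition certifies tw(G) ≤ 1. Since G has at least one edge (e.g. 0–2), it is not an edgeless graph, so tw(G) ≥ 1. Combining the bounds, tw(G) = 1.

1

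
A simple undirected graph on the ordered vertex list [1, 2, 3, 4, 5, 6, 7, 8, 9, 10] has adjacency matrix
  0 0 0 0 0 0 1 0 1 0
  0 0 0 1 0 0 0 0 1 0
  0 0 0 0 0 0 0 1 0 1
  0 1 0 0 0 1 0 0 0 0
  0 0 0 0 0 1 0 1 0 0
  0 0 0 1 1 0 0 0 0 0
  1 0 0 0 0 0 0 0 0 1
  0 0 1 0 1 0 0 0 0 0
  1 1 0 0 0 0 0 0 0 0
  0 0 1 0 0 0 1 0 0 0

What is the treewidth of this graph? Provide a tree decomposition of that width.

Every bag has size at most 3, so the width is 3 − 1 = 2 and tw(G) ≤ 2. For the lower bound, G contains the cycle 4–6–5–8–3–10–7–1–9–2–4, so G is not a forest; only forests have treewidth ≤ 1, hence tw(G) ≥ 2. Combining the bounds, tw(G) = 2.

Treewidth 2.
One such decomposition:
Bags: B1 = {4, 5, 6}  B2 = {4, 5, 8}  B3 = {3, 4, 8}  B4 = {3, 4, 10}  B5 = {4, 7, 10}  B6 = {1, 4, 7}  B7 = {1, 4, 9}  B8 = {2, 4, 9}
Tree: B1–B2, B2–B3, B3–B4, B4–B5, B5–B6, B6–B7, B7–B8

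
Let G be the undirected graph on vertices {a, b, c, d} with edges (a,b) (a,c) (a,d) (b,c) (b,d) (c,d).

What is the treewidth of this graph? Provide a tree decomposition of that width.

Treewidth 3.
One optimal decomposition is:
Bags: B1 = {a, b, c, d}
Tree: (single bag)

A single bag containing all 4 vertices is trivially a valid decomposition of width 3. For the lower bound, the 4 vertices {a, b, c, d} are pairwise adjacent, and any tree decomposition puts a clique entirely inside one bag — forcing width ≥ 3. Combining the bounds, tw(G) = 3.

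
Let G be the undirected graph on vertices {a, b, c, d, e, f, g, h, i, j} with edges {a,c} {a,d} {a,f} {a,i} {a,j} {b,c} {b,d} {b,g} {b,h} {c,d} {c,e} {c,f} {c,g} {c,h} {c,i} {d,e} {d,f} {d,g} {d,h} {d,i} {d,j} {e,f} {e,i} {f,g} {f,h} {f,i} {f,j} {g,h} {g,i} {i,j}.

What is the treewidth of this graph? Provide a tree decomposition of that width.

Each bag holds 5 vertices, so the decomposition has width 4, which upper-bounds the treewidth. On the other hand G contains the 5-clique {c, d, f, g, h}. A clique must lie in a single bag of any decomposition, so no decomposition can have width below 4. Hence tw(G) = 4 exactly.

Treewidth 4.
One optimal decomposition is:
Bags: B1 = {c, d, f, g, h}  B2 = {c, d, f, g, i}  B3 = {c, d, e, f, i}  B4 = {b, c, d, g, h}  B5 = {a, c, d, f, i}  B6 = {a, d, f, i, j}
Tree: B1–B2, B2–B3, B1–B4, B2–B5, B5–B6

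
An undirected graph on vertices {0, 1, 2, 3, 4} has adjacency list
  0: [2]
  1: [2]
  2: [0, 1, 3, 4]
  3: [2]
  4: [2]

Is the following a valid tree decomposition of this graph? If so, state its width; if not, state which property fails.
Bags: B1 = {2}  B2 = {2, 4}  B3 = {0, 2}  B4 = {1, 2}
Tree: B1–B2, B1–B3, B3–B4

No — vertex 3 appears in no bag.

A tree decomposition must satisfy three properties: every vertex lies in some bag; for every edge, both endpoints lie together in some bag; and for every vertex, the bags containing it form a connected subtree. Here vertex 3 appears in no bag, so the decomposition is invalid.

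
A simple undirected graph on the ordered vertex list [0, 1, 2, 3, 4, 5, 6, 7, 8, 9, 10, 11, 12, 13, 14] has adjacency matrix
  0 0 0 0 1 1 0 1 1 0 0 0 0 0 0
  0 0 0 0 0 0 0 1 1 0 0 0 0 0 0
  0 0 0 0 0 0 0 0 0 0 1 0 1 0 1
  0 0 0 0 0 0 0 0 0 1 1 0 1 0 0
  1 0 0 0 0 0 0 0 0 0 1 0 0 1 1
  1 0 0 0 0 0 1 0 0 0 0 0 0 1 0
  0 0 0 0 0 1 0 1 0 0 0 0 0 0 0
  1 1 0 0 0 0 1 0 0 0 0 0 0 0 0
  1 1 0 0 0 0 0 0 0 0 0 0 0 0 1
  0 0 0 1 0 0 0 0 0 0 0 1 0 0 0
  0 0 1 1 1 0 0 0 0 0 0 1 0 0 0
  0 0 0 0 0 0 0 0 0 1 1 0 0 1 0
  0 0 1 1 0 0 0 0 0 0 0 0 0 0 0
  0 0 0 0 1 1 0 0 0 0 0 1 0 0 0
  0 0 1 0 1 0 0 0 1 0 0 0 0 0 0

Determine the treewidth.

A width-3 tree decomposition is:
Bags: B1 = {2, 3, 9, 12}  B2 = {2, 3, 9, 10}  B3 = {2, 9, 10, 11}  B4 = {2, 10, 11, 14}  B5 = {4, 10, 11, 14}  B6 = {4, 11, 13, 14}  B7 = {4, 8, 13, 14}  B8 = {0, 4, 8, 13}  B9 = {0, 5, 8, 13}  B10 = {0, 1, 5, 8}  B11 = {0, 1, 5, 7}  B12 = {1, 5, 6, 7}
Tree: B1–B2, B2–B3, B3–B4, B4–B5, B5–B6, B6–B7, B7–B8, B8–B9, B9–B10, B10–B11, B11–B12
Every bag has size at most 4, so the width is 4 − 1 = 3 and tw(G) ≤ 3. For the lower bound: the 4 vertex sets {3,9,12}, {2}, {10}, {4,11,13,14} are disjoint, each induces a connected subgraph, and every pair is joined by at least one edge of G. Contracting each set to a single vertex therefore yields K_{4} as a minor, and since treewidth is minor-monotone, tw(G) ≥ tw(K_{4}) = 3. Combining the bounds, tw(G) = 3.

3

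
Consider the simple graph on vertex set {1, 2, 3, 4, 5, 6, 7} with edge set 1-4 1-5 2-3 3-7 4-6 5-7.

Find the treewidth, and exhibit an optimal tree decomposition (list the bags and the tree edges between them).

Treewidth 1.
Bags: B1 = {2, 3}  B2 = {3, 7}  B3 = {5, 7}  B4 = {1, 5}  B5 = {1, 4}  B6 = {4, 6}
Tree: B1–B2, B2–B3, B3–B4, B4–B5, B5–B6

Every bag has size at most 2, so the width is 2 − 1 = 1 and tw(G) ≤ 1. Any graph with an edge has treewidth ≥ 1, and G has the edge 2–3. The upper and lower bounds meet at 1, so that is the treewidth.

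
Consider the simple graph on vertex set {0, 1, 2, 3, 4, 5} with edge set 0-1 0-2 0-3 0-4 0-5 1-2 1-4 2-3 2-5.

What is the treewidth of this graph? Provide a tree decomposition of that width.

The largest bag has 3 vertices, giving width 2; this decomposition certifies tw(G) ≤ 2. For the lower bound, the 3 vertices {0, 1, 2} are pairwise adjacent, and any tree decomposition puts a clique entirely inside one bag — forcing width ≥ 2. Combining the bounds, tw(G) = 2.

Treewidth 2.
Bags: B1 = {0, 1, 2}  B2 = {0, 2, 5}  B3 = {0, 1, 4}  B4 = {0, 2, 3}
Tree: B1–B2, B1–B3, B1–B4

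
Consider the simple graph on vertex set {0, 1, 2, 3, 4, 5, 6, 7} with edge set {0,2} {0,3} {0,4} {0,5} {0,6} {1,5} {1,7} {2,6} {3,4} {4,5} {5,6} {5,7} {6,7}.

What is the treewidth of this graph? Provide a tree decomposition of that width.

Treewidth 2.
Bags: B1 = {5, 6, 7}  B2 = {1, 5, 7}  B3 = {0, 5, 6}  B4 = {0, 4, 5}  B5 = {0, 3, 4}  B6 = {0, 2, 6}
Tree: B1–B2, B1–B3, B3–B4, B4–B5, B3–B6

The largest bag has 3 vertices, giving width 2; this decomposition certifies tw(G) ≤ 2. On the other hand G contains the 3-clique {0, 2, 6}. A clique must lie in a single bag of any decomposition, so no decomposition can have width below 2. Combining the bounds, tw(G) = 2.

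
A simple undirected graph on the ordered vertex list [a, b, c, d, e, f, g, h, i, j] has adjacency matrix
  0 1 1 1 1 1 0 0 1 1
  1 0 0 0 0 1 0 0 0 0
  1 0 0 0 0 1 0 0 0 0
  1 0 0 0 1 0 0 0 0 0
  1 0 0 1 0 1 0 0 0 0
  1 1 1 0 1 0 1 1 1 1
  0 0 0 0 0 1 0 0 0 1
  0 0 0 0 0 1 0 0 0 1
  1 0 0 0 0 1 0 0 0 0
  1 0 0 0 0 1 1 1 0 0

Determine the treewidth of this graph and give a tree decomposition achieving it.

Every bag has size at most 3, so the width is 3 − 1 = 2 and tw(G) ≤ 2. For the lower bound, the 3 vertices {a, d, e} are pairwise adjacent, and any tree decomposition puts a clique entirely inside one bag — forcing width ≥ 2. Hence tw(G) = 2 exactly.

Treewidth 2.
One such decomposition:
Bags: B1 = {a, c, f}  B2 = {a, f, i}  B3 = {a, e, f}  B4 = {a, b, f}  B5 = {a, d, e}  B6 = {a, f, j}  B7 = {f, g, j}  B8 = {f, h, j}
Tree: B1–B2, B1–B3, B3–B4, B3–B5, B1–B6, B6–B7, B6–B8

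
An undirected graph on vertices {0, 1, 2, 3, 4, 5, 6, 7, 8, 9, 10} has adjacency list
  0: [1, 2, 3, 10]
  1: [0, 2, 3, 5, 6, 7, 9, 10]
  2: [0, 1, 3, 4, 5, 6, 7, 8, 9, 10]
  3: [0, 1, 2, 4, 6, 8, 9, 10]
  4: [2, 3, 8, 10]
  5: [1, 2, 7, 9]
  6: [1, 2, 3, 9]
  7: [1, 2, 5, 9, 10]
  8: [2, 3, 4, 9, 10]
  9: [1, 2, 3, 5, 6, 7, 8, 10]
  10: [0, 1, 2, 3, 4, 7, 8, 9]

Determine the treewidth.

4

A width-4 tree decomposition is:
Bags: B1 = {1, 2, 3, 6, 9}  B2 = {1, 2, 3, 9, 10}  B3 = {2, 3, 8, 9, 10}  B4 = {0, 1, 2, 3, 10}  B5 = {1, 2, 7, 9, 10}  B6 = {1, 2, 5, 7, 9}  B7 = {2, 3, 4, 8, 10}
Tree: B1–B2, B2–B3, B2–B4, B2–B5, B5–B6, B3–B7
The largest bag has 5 vertices, giving width 4; this decomposition certifies tw(G) ≤ 4. For the lower bound, the 5 vertices {2, 3, 8, 9, 10} are pairwise adjacent, and any tree decomposition puts a clique entirely inside one bag — forcing width ≥ 4. Therefore the treewidth is 4.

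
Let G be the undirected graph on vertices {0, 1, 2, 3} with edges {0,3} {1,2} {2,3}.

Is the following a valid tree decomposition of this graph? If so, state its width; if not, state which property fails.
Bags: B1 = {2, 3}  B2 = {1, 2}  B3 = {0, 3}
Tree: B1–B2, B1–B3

Vertex coverage: the bags together contain {0, 1, 2, 3}, the full vertex set. Edge coverage: each edge of G has both endpoints in at least one bag. Running intersection: for every vertex, the bags containing it form a connected subtree. All three properties hold, so this is a valid tree decomposition of width max|bag| − 1 = 1, and hence tw(G) ≤ 1.

Yes; width 1.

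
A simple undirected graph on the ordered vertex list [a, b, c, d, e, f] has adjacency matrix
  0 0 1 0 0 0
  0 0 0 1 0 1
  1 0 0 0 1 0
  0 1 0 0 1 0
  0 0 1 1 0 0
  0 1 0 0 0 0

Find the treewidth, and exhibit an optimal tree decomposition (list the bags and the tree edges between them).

Treewidth 1.
Bags: B1 = {a, c}  B2 = {c, e}  B3 = {d, e}  B4 = {b, d}  B5 = {b, f}
Tree: B1–B2, B2–B3, B3–B4, B4–B5

The largest bag has 2 vertices, giving width 1; this decomposition certifies tw(G) ≤ 1. Since G has at least one edge (e.g. a–c), it is not an edgeless graph, so tw(G) ≥ 1. Therefore the treewidth is 1.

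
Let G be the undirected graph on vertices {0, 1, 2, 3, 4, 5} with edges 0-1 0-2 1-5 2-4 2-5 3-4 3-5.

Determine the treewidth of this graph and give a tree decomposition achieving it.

The largest bag has 3 vertices, giving width 2; this decomposition certifies tw(G) ≤ 2. For the lower bound, G contains the cycle 3–4–2–5–3, so G is not a forest; only forests have treewidth ≤ 1, hence tw(G) ≥ 2. Combining the bounds, tw(G) = 2.

Treewidth 2.
Bags: B1 = {3, 4, 5}  B2 = {2, 4, 5}  B3 = {1, 2, 5}  B4 = {0, 1, 2}
Tree: B1–B2, B2–B3, B3–B4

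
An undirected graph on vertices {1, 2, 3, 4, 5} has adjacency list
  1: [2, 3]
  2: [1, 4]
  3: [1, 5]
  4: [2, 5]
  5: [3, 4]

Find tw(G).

2

A width-2 tree decomposition is:
Bags: B1 = {3, 4, 5}  B2 = {2, 3, 4}  B3 = {1, 2, 3}
Tree: B1–B2, B2–B3
Each bag holds 3 vertices, so the decomposition has width 2, which upper-bounds the treewidth. Since 3–5–4–2–1–3 is a cycle in G, G is not acyclic. Forests are exactly the graphs of treewidth ≤ 1, so tw(G) ≥ 2. Hence tw(G) = 2 exactly.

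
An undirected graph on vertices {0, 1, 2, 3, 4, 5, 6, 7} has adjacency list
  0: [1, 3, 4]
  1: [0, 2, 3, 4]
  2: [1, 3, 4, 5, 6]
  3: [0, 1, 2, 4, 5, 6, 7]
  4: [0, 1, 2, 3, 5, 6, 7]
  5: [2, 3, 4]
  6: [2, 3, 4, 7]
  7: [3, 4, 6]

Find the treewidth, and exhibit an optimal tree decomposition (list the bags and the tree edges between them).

Each bag holds 4 vertices, so the decomposition has width 3, which upper-bounds the treewidth. For the lower bound, the 4 vertices {0, 1, 3, 4} are pairwise adjacent, and any tree decomposition puts a clique entirely inside one bag — forcing width ≥ 3. Combining the bounds, tw(G) = 3.

Treewidth 3.
One optimal decomposition is:
Bags: B1 = {3, 4, 6, 7}  B2 = {2, 3, 4, 6}  B3 = {1, 2, 3, 4}  B4 = {0, 1, 3, 4}  B5 = {2, 3, 4, 5}
Tree: B1–B2, B2–B3, B3–B4, B3–B5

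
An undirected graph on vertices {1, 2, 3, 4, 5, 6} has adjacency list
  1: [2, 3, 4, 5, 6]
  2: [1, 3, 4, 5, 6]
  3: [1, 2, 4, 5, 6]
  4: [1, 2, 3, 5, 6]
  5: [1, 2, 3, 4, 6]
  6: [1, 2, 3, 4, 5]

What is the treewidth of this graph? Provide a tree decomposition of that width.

Treewidth 5.
One such decomposition:
Bags: B1 = {1, 2, 3, 4, 5, 6}
Tree: (single bag)

With just one bag of size 6, the width is 6 − 1 = 5, so tw(G) ≤ 5. Conversely, {1, 2, 3, 4, 5, 6} is a clique of size 6, and the vertices of any clique must share a bag in every tree decomposition; so some bag has ≥ 6 vertices and tw(G) ≥ 5. Combining the bounds, tw(G) = 5.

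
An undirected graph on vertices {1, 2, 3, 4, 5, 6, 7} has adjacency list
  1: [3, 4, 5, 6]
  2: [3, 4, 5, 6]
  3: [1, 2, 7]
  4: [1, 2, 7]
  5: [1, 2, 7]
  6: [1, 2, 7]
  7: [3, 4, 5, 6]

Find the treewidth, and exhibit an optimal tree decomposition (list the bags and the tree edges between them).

Treewidth 3.
One optimal decomposition is:
Bags: B1 = {1, 2, 5, 7}  B2 = {1, 2, 6, 7}  B3 = {1, 2, 4, 7}  B4 = {1, 2, 3, 7}
Tree: B1–B2, B2–B3, B3–B4

Every bag has size at most 4, so the width is 4 − 1 = 3 and tw(G) ≤ 3. For the lower bound: the 4 vertex sets {2,5}, {6,7}, {1}, {4} are disjoint, each induces a connected subgraph, and every pair is joined by at least one edge of G. Contracting each set to a single vertex therefore yields K_{4} as a minor, and since treewidth is minor-monotone, tw(G) ≥ tw(K_{4}) = 3. Therefore the treewidth is 3.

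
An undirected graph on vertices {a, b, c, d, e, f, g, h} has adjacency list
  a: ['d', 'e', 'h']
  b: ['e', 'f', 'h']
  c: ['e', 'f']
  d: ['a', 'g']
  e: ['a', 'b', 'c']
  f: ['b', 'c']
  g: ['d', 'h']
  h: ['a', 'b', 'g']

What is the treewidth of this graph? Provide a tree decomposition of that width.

Treewidth 2.
Bags: B1 = {a, d, g}  B2 = {a, g, h}  B3 = {a, e, h}  B4 = {b, e, h}  B5 = {b, c, e}  B6 = {b, c, f}
Tree: B1–B2, B2–B3, B3–B4, B4–B5, B5–B6

Each bag holds 3 vertices, so the decomposition has width 2, which upper-bounds the treewidth. Since d–g–h–a–d is a cycle in G, G is not acyclic. Forests are exactly the graphs of treewidth ≤ 1, so tw(G) ≥ 2. Combining the bounds, tw(G) = 2.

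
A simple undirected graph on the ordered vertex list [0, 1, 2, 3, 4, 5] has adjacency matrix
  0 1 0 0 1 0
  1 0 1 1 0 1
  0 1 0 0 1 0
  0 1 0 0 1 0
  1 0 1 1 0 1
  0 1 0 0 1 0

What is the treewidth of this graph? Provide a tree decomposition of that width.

Treewidth 2.
One such decomposition:
Bags: B1 = {1, 4, 5}  B2 = {0, 1, 4}  B3 = {1, 2, 4}  B4 = {1, 3, 4}
Tree: B1–B2, B2–B3, B3–B4

The largest bag has 3 vertices, giving width 2; this decomposition certifies tw(G) ≤ 2. The edges 5–1–0–4–5 form a cycle, so G is not a tree and its treewidth is at least 2. Hence tw(G) = 2 exactly.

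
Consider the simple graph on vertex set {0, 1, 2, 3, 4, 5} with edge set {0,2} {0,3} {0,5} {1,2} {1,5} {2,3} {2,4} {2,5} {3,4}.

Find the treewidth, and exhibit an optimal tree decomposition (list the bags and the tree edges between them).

The largest bag has 3 vertices, giving width 2; this decomposition certifies tw(G) ≤ 2. On the other hand G contains the 3-clique {0, 2, 3}. A clique must lie in a single bag of any decomposition, so no decomposition can have width below 2. Hence tw(G) = 2 exactly.

Treewidth 2.
One such decomposition:
Bags: B1 = {0, 2, 3}  B2 = {2, 3, 4}  B3 = {0, 2, 5}  B4 = {1, 2, 5}
Tree: B1–B2, B1–B3, B3–B4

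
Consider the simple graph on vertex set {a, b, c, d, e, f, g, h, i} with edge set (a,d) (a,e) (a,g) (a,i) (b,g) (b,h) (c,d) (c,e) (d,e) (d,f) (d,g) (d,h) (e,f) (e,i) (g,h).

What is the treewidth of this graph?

2

A width-2 tree decomposition is:
Bags: B1 = {a, d, g}  B2 = {a, d, e}  B3 = {c, d, e}  B4 = {d, g, h}  B5 = {d, e, f}  B6 = {a, e, i}  B7 = {b, g, h}
Tree: B1–B2, B2–B3, B1–B4, B3–B5, B2–B6, B4–B7
Every bag has size at most 3, so the width is 3 − 1 = 2 and tw(G) ≤ 2. For the lower bound, the 3 vertices {d, g, h} are pairwise adjacent, and any tree decomposition puts a clique entirely inside one bag — forcing width ≥ 2. Therefore the treewidth is 2.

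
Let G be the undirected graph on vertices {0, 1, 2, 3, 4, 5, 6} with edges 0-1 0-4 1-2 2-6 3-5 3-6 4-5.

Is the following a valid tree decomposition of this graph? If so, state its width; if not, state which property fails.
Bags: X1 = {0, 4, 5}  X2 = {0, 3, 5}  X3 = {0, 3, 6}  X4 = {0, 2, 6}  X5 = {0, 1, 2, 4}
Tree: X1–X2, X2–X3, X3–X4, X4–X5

A tree decomposition must satisfy three properties: every vertex lies in some bag; for every edge, both endpoints lie together in some bag; and for every vertex, the bags containing it form a connected subtree. Here bags containing vertex 4 are not connected in the tree, so the decomposition is invalid.

No — bags containing vertex 4 are not connected in the tree.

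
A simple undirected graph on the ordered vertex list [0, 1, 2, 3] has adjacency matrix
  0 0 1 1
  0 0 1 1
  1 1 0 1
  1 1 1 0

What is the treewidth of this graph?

2

A width-2 tree decomposition is:
Bags: B1 = {0, 2, 3}  B2 = {1, 2, 3}
Tree: B1–B2
The largest bag has 3 vertices, giving width 2; this decomposition certifies tw(G) ≤ 2. On the other hand G contains the 3-clique {0, 2, 3}. A clique must lie in a single bag of any decomposition, so no decomposition can have width below 2. Hence tw(G) = 2 exactly.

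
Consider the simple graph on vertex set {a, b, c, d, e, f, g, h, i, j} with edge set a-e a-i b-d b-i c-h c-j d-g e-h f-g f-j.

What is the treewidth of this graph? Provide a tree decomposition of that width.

The largest bag has 3 vertices, giving width 2; this decomposition certifies tw(G) ≤ 2. For the lower bound, G contains the cycle a–i–b–d–g–f–j–c–h–e–a, so G is not a forest; only forests have treewidth ≤ 1, hence tw(G) ≥ 2. Hence tw(G) = 2 exactly.

Treewidth 2.
One optimal decomposition is:
Bags: B1 = {a, b, i}  B2 = {a, b, d}  B3 = {a, d, g}  B4 = {a, f, g}  B5 = {a, f, j}  B6 = {a, c, j}  B7 = {a, c, h}  B8 = {a, e, h}
Tree: B1–B2, B2–B3, B3–B4, B4–B5, B5–B6, B6–B7, B7–B8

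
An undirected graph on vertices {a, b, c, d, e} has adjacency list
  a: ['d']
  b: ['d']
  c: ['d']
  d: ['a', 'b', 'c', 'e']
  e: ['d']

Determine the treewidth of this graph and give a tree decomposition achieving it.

Each bag holds 2 vertices, so the decomposition has width 1, which upper-bounds the treewidth. Any graph with an edge has treewidth ≥ 1, and G has the edge d–c. Therefore the treewidth is 1.

Treewidth 1.
One such decomposition:
Bags: B1 = {c, d}  B2 = {b, d}  B3 = {d, e}  B4 = {a, d}
Tree: B1–B2, B2–B3, B1–B4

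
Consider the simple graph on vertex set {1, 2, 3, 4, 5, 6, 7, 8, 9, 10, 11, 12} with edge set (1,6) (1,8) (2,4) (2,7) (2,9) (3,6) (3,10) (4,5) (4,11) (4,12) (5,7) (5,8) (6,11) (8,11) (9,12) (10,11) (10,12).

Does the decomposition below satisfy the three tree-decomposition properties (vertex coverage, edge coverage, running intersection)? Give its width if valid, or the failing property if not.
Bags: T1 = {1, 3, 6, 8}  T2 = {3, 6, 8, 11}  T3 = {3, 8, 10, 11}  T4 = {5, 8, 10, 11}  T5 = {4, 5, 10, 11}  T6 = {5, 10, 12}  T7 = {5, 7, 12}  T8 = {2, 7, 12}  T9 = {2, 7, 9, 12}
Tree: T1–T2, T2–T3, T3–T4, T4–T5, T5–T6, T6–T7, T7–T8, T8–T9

A tree decomposition must satisfy three properties: every vertex lies in some bag; for every edge, both endpoints lie together in some bag; and for every vertex, the bags containing it form a connected subtree. Here edge (4,12) lies in no bag, so the decomposition is invalid.

No — edge (4,12) lies in no bag.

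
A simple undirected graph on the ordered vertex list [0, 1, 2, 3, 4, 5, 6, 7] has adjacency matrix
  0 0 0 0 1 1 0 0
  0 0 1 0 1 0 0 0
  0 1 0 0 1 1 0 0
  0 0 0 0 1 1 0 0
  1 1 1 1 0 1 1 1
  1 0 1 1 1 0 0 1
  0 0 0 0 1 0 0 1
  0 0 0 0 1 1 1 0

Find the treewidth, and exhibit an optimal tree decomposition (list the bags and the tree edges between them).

The largest bag has 3 vertices, giving width 2; this decomposition certifies tw(G) ≤ 2. For the lower bound, the 3 vertices {1, 2, 4} are pairwise adjacent, and any tree decomposition puts a clique entirely inside one bag — forcing width ≥ 2. Combining the bounds, tw(G) = 2.

Treewidth 2.
One such decomposition:
Bags: B1 = {2, 4, 5}  B2 = {3, 4, 5}  B3 = {4, 5, 7}  B4 = {1, 2, 4}  B5 = {4, 6, 7}  B6 = {0, 4, 5}
Tree: B1–B2, B2–B3, B1–B4, B3–B5, B3–B6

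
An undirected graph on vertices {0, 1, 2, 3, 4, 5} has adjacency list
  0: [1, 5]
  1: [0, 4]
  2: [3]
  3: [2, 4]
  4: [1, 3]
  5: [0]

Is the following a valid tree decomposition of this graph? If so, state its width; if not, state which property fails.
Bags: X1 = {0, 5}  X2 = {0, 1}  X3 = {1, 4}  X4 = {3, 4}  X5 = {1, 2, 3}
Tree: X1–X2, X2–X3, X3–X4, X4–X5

No — bags containing vertex 1 are not connected in the tree.

A tree decomposition must satisfy three properties: every vertex lies in some bag; for every edge, both endpoints lie together in some bag; and for every vertex, the bags containing it form a connected subtree. Here bags containing vertex 1 are not connected in the tree, so the decomposition is invalid.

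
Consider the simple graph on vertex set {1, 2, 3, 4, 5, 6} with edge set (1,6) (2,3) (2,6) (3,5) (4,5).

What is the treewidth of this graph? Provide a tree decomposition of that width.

Every bag has size at most 2, so the width is 2 − 1 = 1 and tw(G) ≤ 1. Since G has at least one edge (e.g. 1–6), it is not an edgeless graph, so tw(G) ≥ 1. Therefore the treewidth is 1.

Treewidth 1.
One optimal decomposition is:
Bags: B1 = {1, 6}  B2 = {2, 6}  B3 = {2, 3}  B4 = {3, 5}  B5 = {4, 5}
Tree: B1–B2, B2–B3, B3–B4, B4–B5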